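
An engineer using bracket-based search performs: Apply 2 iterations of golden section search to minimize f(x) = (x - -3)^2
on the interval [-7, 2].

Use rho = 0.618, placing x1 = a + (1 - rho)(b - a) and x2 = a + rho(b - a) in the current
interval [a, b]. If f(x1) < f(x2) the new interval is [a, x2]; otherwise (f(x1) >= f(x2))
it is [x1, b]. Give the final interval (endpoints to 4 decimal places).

Golden section search for min of f(x) = (x - -3)^2 on [-7, 2].
Each step: x1 = a + (1 - rho)(b - a), x2 = a + rho(b - a); if f(x1) < f(x2) keep [a, x2], otherwise keep [x1, b].
Step 1: [-7.0000, 2.0000], x1=-3.5620 (f=0.3158), x2=-1.4380 (f=2.4398); f(x1) < f(x2) => keep [-7.0000, -1.4380]
Step 2: [-7.0000, -1.4380], x1=-4.8753 (f=3.5168), x2=-3.5627 (f=0.3166); f(x1) > f(x2) => keep [-4.8753, -1.4380]
Final interval: [-4.8753, -1.4380]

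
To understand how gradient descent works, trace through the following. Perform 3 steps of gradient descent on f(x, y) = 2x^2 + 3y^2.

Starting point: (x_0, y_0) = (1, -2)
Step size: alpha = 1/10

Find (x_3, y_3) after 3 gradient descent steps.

f(x,y) = 2x^2 + 3y^2
grad_x = 4x + 0y, grad_y = 6y + 0x
Step 1: grad = (4, -12), (3/5, -4/5)
Step 2: grad = (12/5, -24/5), (9/25, -8/25)
Step 3: grad = (36/25, -48/25), (27/125, -16/125)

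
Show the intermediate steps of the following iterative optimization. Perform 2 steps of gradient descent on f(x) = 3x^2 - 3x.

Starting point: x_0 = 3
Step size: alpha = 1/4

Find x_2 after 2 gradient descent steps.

f(x) = 3x^2 - 3x, f'(x) = 6x + (-3)
Step 1: f'(3) = 15, x_1 = 3 - 1/4 * 15 = -3/4
Step 2: f'(-3/4) = -15/2, x_2 = -3/4 - 1/4 * -15/2 = 9/8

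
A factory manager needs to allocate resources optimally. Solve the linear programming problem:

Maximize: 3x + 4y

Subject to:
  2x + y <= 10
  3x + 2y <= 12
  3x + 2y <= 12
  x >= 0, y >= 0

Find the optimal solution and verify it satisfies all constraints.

Feasible vertices: (0, 0), (0, 6), (4, 0)
Objective 3x + 4y at each vertex:
  (0, 0): 0
  (0, 6): 24
  (4, 0): 12
Maximum is 24 at (0, 6).
Verify constraints at (x, y) = (0, 6):
  2*0 + 1*6 = 6 <= 10
  3*0 + 2*6 = 12 <= 12 (active)
  3*0 + 2*6 = 12 <= 12 (active)
  x = 0 >= 0, y = 6 >= 0. All constraints satisfied.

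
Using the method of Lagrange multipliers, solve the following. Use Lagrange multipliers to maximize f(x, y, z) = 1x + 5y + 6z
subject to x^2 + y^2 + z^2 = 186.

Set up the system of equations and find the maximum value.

Lagrange conditions: 1 = 2*lambda*x, 5 = 2*lambda*y, 6 = 2*lambda*z
So x:1 = y:5 = z:6, i.e. x = 1t, y = 5t, z = 6t
Constraint: t^2*(1^2 + 5^2 + 6^2) = 186
  t^2 * 62 = 186  =>  t = sqrt(3)
Maximum = 1*1t + 5*5t + 6*6t = 62*sqrt(3) = sqrt(11532)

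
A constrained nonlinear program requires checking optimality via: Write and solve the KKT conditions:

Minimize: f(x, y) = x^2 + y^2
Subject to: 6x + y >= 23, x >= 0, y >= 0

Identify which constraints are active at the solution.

KKT conditions for min x^2 + y^2 s.t. 6x + 1y >= 23, x >= 0, y >= 0:
Stationarity: 2x = mu*6 + mu_x, 2y = mu*1 + mu_y, with mu, mu_x, mu_y >= 0
Complementary slackness: mu*(6x + y - 23) = 0, mu_x*x = 0, mu_y*y = 0
(0, 0) is infeasible (6*0 + 1*0 < 23), so if mu = 0 stationarity would force x = mu_x/2 >= 0, y = mu_y/2 >= 0 with mu_x*x = mu_y*y = 0, i.e. x = y = 0: contradiction. Hence mu > 0 and 6x + y = 23 is active.
Try x > 0, y > 0 (so mu_x = mu_y = 0): x = 6*mu/2, y = 1*mu/2
Substitute: 6*(6*mu/2) + 1*(1*mu/2) = 23
  mu*37/2 = 23 => mu = 46/37
x* = 138/37 > 0, y* = 23/37 > 0, consistent with mu_x = mu_y = 0.
f is convex and the constraints are linear, so this KKT point is the global minimum.
f* = 529/37
Active constraints: 6x + y >= 23 (holds with equality, mu = 46/37 > 0); x >= 0 and y >= 0 are inactive (mu_x = mu_y = 0).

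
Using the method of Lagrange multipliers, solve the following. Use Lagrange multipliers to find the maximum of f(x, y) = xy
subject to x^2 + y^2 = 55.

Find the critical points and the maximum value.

Lagrange conditions: y = 2*lambda*x and x = 2*lambda*y
If x = 0 then y = 0, violating the constraint, so x, y != 0.
Dividing: y/x = x/y => x^2 = y^2 => y = x or y = -x
Constraint: 2x^2 = 55 => x^2 = 55/2 => x = +/-sqrt(55/2)
Critical points: (sqrt(55/2), sqrt(55/2)), (-sqrt(55/2), -sqrt(55/2)), (sqrt(55/2), -sqrt(55/2)), (-sqrt(55/2), sqrt(55/2))
  y = x:  xy = x^2 = 55/2  at (sqrt(55/2), sqrt(55/2)) and (-sqrt(55/2), -sqrt(55/2))
  y = -x: xy = -x^2 = -55/2 at (sqrt(55/2), -sqrt(55/2)) and (-sqrt(55/2), sqrt(55/2))
Maximum xy = 55/2 at (sqrt(55/2), sqrt(55/2)) and (-sqrt(55/2), -sqrt(55/2))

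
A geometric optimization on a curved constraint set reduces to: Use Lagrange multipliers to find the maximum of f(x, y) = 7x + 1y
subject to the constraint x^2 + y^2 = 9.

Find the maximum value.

Set up Lagrange conditions: grad f = lambda * grad g
  7 = 2*lambda*x
  1 = 2*lambda*y
From these: x/y = 7/1, so x = 7t, y = 1t for some t.
Substitute into constraint: (7t)^2 + (1t)^2 = 9
  t^2 * 50 = 9
  t = sqrt(9/50)
Maximum = 7*x + 1*y = (7^2 + 1^2)*t = 50 * sqrt(9/50) = sqrt(450)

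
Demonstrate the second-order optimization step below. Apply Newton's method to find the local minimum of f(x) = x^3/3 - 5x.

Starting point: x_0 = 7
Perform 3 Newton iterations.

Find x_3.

f(x) = x^3/3 - 5x
f'(x) = x^2 - 5, f''(x) = 2x
Newton update: x_{n+1} = x_n - (x_n^2 - 5)/(2*x_n)
Step 1: x_0 = 7, f'=44, f''=14, x_1 = 27/7
Step 2: x_1 = 27/7, f'=484/49, f''=54/7, x_2 = 487/189
Step 3: x_2 = 487/189, f'=58564/35721, f''=974/189, x_3 = 207887/92043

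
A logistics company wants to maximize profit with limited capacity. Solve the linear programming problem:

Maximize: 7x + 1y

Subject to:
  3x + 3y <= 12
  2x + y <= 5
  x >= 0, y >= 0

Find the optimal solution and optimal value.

Feasible vertices: (0, 0), (0, 4), (1, 3), (5/2, 0)
Objective 7x + 1y at each:
  (0, 0): 0
  (0, 4): 4
  (1, 3): 10
  (5/2, 0): 35/2
Maximum is 35/2 at (5/2, 0).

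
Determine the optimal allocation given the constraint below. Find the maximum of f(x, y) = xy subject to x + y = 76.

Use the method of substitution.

Substitute y = 76 - x into f(x,y) = xy:
g(x) = x(76 - x) = 76x - x^2
g'(x) = 76 - 2x = 0  =>  x = 38
y = 76 - 38 = 38
Maximum value = 38 * 38 = 1444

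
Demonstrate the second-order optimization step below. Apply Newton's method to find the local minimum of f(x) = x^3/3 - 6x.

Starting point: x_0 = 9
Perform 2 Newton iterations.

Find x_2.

f(x) = x^3/3 - 6x
f'(x) = x^2 - 6, f''(x) = 2x
Newton update: x_{n+1} = x_n - (x_n^2 - 6)/(2*x_n)
Step 1: x_0 = 9, f'=75, f''=18, x_1 = 29/6
Step 2: x_1 = 29/6, f'=625/36, f''=29/3, x_2 = 1057/348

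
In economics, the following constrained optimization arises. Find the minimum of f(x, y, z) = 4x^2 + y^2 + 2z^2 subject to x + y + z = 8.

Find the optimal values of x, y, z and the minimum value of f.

Using Lagrange multipliers on f = 4x^2 + y^2 + 2z^2 with constraint x + y + z = 8:
Conditions: 2*4*x = lambda, 2*1*y = lambda, 2*2*z = lambda
So x = lambda/8, y = lambda/2, z = lambda/4
Substituting into constraint: lambda * (7/8) = 8
lambda = 64/7
x = 8/7, y = 32/7, z = 16/7
Minimum value = 256/7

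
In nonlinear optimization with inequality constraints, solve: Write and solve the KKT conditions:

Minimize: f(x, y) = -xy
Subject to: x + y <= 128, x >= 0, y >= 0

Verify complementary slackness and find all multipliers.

Problem: min -xy s.t. x + y <= 128 (multiplier lambda), x >= 0 (mu_x), y >= 0 (mu_y)
KKT stationarity: -y + lambda - mu_x = 0, -x + lambda - mu_y = 0, with lambda, mu_x, mu_y >= 0
Complementary slackness: lambda*(x + y - 128) = 0, mu_x*x = 0, mu_y*y = 0
If lambda = 0: y = -mu_x <= 0 and x = -mu_y <= 0 force x = y = 0 with f = 0; but x = y = 64 is feasible with f = -4096 < 0, so this is not the minimum. Hence lambda > 0 and x + y = 128.
Try x > 0, y > 0 (so mu_x = mu_y = 0): y = lambda, x = lambda => x = y = lambda
x + y = 128 => 2*lambda = 128 => lambda = 64
x* = y* = 64 > 0, consistent with mu_x = mu_y = 0.
(Any feasible point with x = 0 or y = 0 has f = 0 > -4096, so the minimum is not on those boundaries.)
min(-xy) = -4096 (i.e. max xy = 4096)
Multipliers: lambda = 64, mu_x = 0, mu_y = 0
Complementary slackness: lambda*(x + y - 128) = 64*(64 + 64 - 128) = 0, mu_x*x = 0*64 = 0, mu_y*y = 0*64 = 0. Satisfied.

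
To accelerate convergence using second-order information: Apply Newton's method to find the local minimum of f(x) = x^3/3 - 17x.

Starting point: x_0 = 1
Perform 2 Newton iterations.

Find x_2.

f(x) = x^3/3 - 17x
f'(x) = x^2 - 17, f''(x) = 2x
Newton update: x_{n+1} = x_n - (x_n^2 - 17)/(2*x_n)
Step 1: x_0 = 1, f'=-16, f''=2, x_1 = 9
Step 2: x_1 = 9, f'=64, f''=18, x_2 = 49/9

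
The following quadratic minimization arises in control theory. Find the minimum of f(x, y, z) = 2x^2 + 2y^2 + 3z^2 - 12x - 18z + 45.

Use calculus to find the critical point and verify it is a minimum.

f(x,y,z) = 2x^2 + 2y^2 + 3z^2 - 12x - 18z + 45
df/dx = 4x + (-12) = 0 => x = 3
df/dy = 4y + (0) = 0 => y = 0
df/dz = 6z + (-18) = 0 => z = 3
f(3,0,3) = 2*(3)^2 + 2*(0)^2 + 3*(3)^2 + -12*(3) + -18*(3) + 45 = 0
Hessian is diagonal with entries 4, 4, 6 > 0, confirmed minimum.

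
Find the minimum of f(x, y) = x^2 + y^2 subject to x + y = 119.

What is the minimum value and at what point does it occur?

Substitute y = 119 - x into f(x,y) = x^2 + y^2:
g(x) = x^2 + (119 - x)^2 = 2x^2 - 238x + 14161
g'(x) = 4x - 238 = 0  =>  x = 119/2
y = 119 - 119/2 = 119/2
Minimum value = (119/2)^2 + (119/2)^2 = 14161/2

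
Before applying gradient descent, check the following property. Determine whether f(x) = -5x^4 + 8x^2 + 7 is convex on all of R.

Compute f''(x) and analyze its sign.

f(x) = -5x^4 + 8x^2 + 7
f'(x) = -20x^3 + 16x
f''(x) = -60x^2 + 16
f''(x) = -60x^2 + 16 -> -inf as |x| -> inf
Therefore, f is not globally convex on R.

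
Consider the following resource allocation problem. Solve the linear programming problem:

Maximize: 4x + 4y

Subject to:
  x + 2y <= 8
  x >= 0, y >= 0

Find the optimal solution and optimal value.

The feasible region has vertices at [(0, 0), (8, 0), (0, 4)].
Checking objective 4x + 4y at each vertex:
  (0, 0): 4*0 + 4*0 = 0
  (8, 0): 4*8 + 4*0 = 32
  (0, 4): 4*0 + 4*4 = 16
Maximum is 32 at (8, 0).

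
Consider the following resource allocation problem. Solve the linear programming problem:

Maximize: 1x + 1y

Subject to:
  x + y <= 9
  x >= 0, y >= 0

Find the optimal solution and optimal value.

The feasible region has vertices at [(0, 0), (9, 0), (0, 9)].
Checking objective 1x + 1y at each vertex:
  (0, 0): 1*0 + 1*0 = 0
  (9, 0): 1*9 + 1*0 = 9
  (0, 9): 1*0 + 1*9 = 9
Maximum is 9 at (9, 0).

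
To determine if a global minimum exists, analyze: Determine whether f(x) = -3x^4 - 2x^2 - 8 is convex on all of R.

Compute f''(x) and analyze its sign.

f(x) = -3x^4 - 2x^2 - 8
f'(x) = -12x^3 + -4x
f''(x) = -36x^2 + -4
f''(x) = -36x^2 + -4 <= -4 < 0 for all x
Therefore, f is concave on R.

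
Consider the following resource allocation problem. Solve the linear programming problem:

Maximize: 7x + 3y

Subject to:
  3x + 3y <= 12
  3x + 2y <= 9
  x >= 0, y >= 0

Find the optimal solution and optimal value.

Feasible vertices: (0, 0), (0, 4), (1, 3), (3, 0)
Objective 7x + 3y at each:
  (0, 0): 0
  (0, 4): 12
  (1, 3): 16
  (3, 0): 21
Maximum is 21 at (3, 0).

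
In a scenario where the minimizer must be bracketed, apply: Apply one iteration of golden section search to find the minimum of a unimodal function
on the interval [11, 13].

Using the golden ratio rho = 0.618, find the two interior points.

Golden section search on [11, 13].
Golden ratio rho = 0.618 (approx).
Interior points:
  x_1 = 11 + (1-0.618)*2 = 11.7640
  x_2 = 11 + 0.618*2 = 12.2360
Compare f(x_1) and f(x_2) to determine which subinterval to keep.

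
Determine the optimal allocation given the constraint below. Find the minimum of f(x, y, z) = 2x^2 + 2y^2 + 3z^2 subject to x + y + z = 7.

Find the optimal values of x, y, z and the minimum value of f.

Using Lagrange multipliers on f = 2x^2 + 2y^2 + 3z^2 with constraint x + y + z = 7:
Conditions: 2*2*x = lambda, 2*2*y = lambda, 2*3*z = lambda
So x = lambda/4, y = lambda/4, z = lambda/6
Substituting into constraint: lambda * (2/3) = 7
lambda = 21/2
x = 21/8, y = 21/8, z = 7/4
Minimum value = 147/4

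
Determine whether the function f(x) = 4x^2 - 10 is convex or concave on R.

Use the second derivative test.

f(x) = 4x^2 - 10
f'(x) = 8x + 0
f''(x) = 8
Since f''(x) = 8 > 0 for all x, f is convex on R.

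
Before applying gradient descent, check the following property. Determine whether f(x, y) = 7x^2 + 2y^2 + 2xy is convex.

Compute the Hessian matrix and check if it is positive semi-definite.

f(x,y) = 7x^2 + 2y^2 + 2xy
Hessian H = [[14, 2], [2, 4]]
trace(H) = 18, det(H) = 52
Eigenvalues: (18 +/- sqrt(116)) / 2 = 14.39, 3.615
Since both eigenvalues > 0, f is convex.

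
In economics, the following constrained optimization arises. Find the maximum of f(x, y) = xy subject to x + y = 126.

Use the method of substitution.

Substitute y = 126 - x into f(x,y) = xy:
g(x) = x(126 - x) = 126x - x^2
g'(x) = 126 - 2x = 0  =>  x = 63
y = 126 - 63 = 63
Maximum value = 63 * 63 = 3969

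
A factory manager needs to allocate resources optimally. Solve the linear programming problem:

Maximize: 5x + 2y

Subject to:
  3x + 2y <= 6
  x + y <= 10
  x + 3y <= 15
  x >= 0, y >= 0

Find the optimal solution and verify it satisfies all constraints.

Feasible vertices: (0, 0), (0, 3), (2, 0)
Objective 5x + 2y at each vertex:
  (0, 0): 0
  (0, 3): 6
  (2, 0): 10
Maximum is 10 at (2, 0).
Verify constraints at (x, y) = (2, 0):
  3*2 + 2*0 = 6 <= 6 (active)
  1*2 + 1*0 = 2 <= 10
  1*2 + 3*0 = 2 <= 15
  x = 2 >= 0, y = 0 >= 0. All constraints satisfied.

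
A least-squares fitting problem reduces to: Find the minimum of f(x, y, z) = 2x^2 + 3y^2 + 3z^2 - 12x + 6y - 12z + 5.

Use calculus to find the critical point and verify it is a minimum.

f(x,y,z) = 2x^2 + 3y^2 + 3z^2 - 12x + 6y - 12z + 5
df/dx = 4x + (-12) = 0 => x = 3
df/dy = 6y + (6) = 0 => y = -1
df/dz = 6z + (-12) = 0 => z = 2
f(3,-1,2) = 2*(3)^2 + 3*(-1)^2 + 3*(2)^2 + -12*(3) + 6*(-1) + -12*(2) + 5 = -28
Hessian is diagonal with entries 4, 6, 6 > 0, confirmed minimum.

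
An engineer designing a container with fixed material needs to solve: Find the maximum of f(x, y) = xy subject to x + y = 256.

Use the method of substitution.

Substitute y = 256 - x into f(x,y) = xy:
g(x) = x(256 - x) = 256x - x^2
g'(x) = 256 - 2x = 0  =>  x = 128
y = 256 - 128 = 128
Maximum value = 128 * 128 = 16384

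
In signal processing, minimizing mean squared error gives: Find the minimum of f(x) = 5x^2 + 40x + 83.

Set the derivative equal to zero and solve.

f(x) = 5x^2 + 40x + 83
f'(x) = 10x + (40) = 0
x = -40/10 = -4
f(-4) = 3
Since f''(x) = 10 > 0, this is a minimum.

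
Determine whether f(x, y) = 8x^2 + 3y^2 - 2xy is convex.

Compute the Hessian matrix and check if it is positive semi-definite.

f(x,y) = 8x^2 + 3y^2 - 2xy
Hessian H = [[16, -2], [-2, 6]]
trace(H) = 22, det(H) = 92
Eigenvalues: (22 +/- sqrt(116)) / 2 = 16.39, 5.615
Since both eigenvalues > 0, f is convex.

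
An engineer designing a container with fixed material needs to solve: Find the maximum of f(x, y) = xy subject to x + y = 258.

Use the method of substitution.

Substitute y = 258 - x into f(x,y) = xy:
g(x) = x(258 - x) = 258x - x^2
g'(x) = 258 - 2x = 0  =>  x = 129
y = 258 - 129 = 129
Maximum value = 129 * 129 = 16641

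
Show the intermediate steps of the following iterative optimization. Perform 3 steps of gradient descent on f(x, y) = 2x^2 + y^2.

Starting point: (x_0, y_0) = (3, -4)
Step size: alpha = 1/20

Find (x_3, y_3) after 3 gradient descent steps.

f(x,y) = 2x^2 + y^2
grad_x = 4x + 0y, grad_y = 2y + 0x
Step 1: grad = (12, -8), (12/5, -18/5)
Step 2: grad = (48/5, -36/5), (48/25, -81/25)
Step 3: grad = (192/25, -162/25), (192/125, -729/250)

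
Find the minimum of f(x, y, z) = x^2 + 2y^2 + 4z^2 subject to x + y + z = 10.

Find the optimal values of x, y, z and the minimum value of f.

Using Lagrange multipliers on f = x^2 + 2y^2 + 4z^2 with constraint x + y + z = 10:
Conditions: 2*1*x = lambda, 2*2*y = lambda, 2*4*z = lambda
So x = lambda/2, y = lambda/4, z = lambda/8
Substituting into constraint: lambda * (7/8) = 10
lambda = 80/7
x = 40/7, y = 20/7, z = 10/7
Minimum value = 400/7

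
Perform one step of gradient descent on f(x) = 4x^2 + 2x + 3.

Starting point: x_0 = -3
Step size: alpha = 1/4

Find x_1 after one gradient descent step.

f(x) = 4x^2 + 2x + 3
f'(x) = 8x + 2
f'(-3) = 8*-3 + (2) = -22
x_1 = x_0 - alpha * f'(x_0) = -3 - 1/4 * -22 = 5/2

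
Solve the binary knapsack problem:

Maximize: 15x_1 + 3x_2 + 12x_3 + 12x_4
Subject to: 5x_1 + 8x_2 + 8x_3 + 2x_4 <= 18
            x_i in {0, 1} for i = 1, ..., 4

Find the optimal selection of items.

Items: item 1 (v=15, w=5), item 2 (v=3, w=8), item 3 (v=12, w=8), item 4 (v=12, w=2)
Capacity: 18
Checking all 16 subsets (w = total weight, v = total value):
  {}: w = 0, v = 0
  {1}: w = 5, v = 15
  {2}: w = 8, v = 3
  {3}: w = 8, v = 12
  {4}: w = 2, v = 12
  {1, 2}: w = 13, v = 18
  {1, 3}: w = 13, v = 27
  {1, 4}: w = 7, v = 27
  {2, 3}: w = 16, v = 15
  {2, 4}: w = 10, v = 15
  {3, 4}: w = 10, v = 24
  {1, 2, 3}: w = 21 > 18, infeasible
  {1, 2, 4}: w = 15, v = 30
  {1, 3, 4}: w = 15, v = 39
  {2, 3, 4}: w = 18, v = 27
  {1, 2, 3, 4}: w = 23 > 18, infeasible
Best feasible subset: items [1, 3, 4]
Total weight: 15 <= 18, total value: 39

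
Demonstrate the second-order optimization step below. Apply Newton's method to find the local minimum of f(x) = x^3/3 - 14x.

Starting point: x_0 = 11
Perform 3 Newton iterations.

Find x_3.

f(x) = x^3/3 - 14x
f'(x) = x^2 - 14, f''(x) = 2x
Newton update: x_{n+1} = x_n - (x_n^2 - 14)/(2*x_n)
Step 1: x_0 = 11, f'=107, f''=22, x_1 = 135/22
Step 2: x_1 = 135/22, f'=11449/484, f''=135/11, x_2 = 25001/5940
Step 3: x_2 = 25001/5940, f'=131079601/35283600, f''=25001/2970, x_3 = 1119020401/297011880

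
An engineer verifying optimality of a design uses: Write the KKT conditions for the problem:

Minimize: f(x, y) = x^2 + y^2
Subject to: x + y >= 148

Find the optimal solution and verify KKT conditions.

KKT conditions for min x^2 + y^2 s.t. x + y >= 148:
Stationarity: 2x = mu, 2y = mu
So x = y = mu/2.
Complementary slackness: mu*(x + y - 148) = 0
Primal feasibility: x + y >= 148; dual feasibility: mu >= 0
If mu = 0 then x = y = 0, but 0 + 0 < 148 is infeasible, so the constraint is active.
Constraint active: x + y = 2*(mu/2) = 148 => mu = 148
x = y = 74, f = 10952
Verify: stationarity 2*74 = 148 = mu; primal 74 + 74 = 148 >= 148; dual mu = 148 >= 0; complementary slackness 148*(148 - 148) = 0. All KKT conditions hold.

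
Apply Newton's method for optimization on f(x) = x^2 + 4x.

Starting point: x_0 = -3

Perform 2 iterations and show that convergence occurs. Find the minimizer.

f(x) = x^2 + 4x, f'(x) = 2x + (4), f''(x) = 2
Step 1: f'(-3) = -2, x_1 = -3 - -2/2 = -2
Step 2: f'(-2) = 0, x_2 = -2 (converged)
Newton's method converges in 1 step for quadratics.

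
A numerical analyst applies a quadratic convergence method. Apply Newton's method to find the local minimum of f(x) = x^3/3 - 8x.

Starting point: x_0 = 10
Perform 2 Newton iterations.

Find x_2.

f(x) = x^3/3 - 8x
f'(x) = x^2 - 8, f''(x) = 2x
Newton update: x_{n+1} = x_n - (x_n^2 - 8)/(2*x_n)
Step 1: x_0 = 10, f'=92, f''=20, x_1 = 27/5
Step 2: x_1 = 27/5, f'=529/25, f''=54/5, x_2 = 929/270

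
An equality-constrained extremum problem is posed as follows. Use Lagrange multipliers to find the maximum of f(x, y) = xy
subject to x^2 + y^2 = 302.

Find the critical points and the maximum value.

Lagrange conditions: y = 2*lambda*x and x = 2*lambda*y
If x = 0 then y = 0, violating the constraint, so x, y != 0.
Dividing: y/x = x/y => x^2 = y^2 => y = x or y = -x
Constraint: 2x^2 = 302 => x^2 = 151 => x = +/-sqrt(151)
Critical points: (sqrt(151), sqrt(151)), (-sqrt(151), -sqrt(151)), (sqrt(151), -sqrt(151)), (-sqrt(151), sqrt(151))
  y = x:  xy = x^2 = 151  at (sqrt(151), sqrt(151)) and (-sqrt(151), -sqrt(151))
  y = -x: xy = -x^2 = -151 at (sqrt(151), -sqrt(151)) and (-sqrt(151), sqrt(151))
Maximum xy = 151 at (sqrt(151), sqrt(151)) and (-sqrt(151), -sqrt(151))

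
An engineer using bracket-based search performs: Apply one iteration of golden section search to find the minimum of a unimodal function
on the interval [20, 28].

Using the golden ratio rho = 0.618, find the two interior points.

Golden section search on [20, 28].
Golden ratio rho = 0.618 (approx).
Interior points:
  x_1 = 20 + (1-0.618)*8 = 23.0560
  x_2 = 20 + 0.618*8 = 24.9440
Compare f(x_1) and f(x_2) to determine which subinterval to keep.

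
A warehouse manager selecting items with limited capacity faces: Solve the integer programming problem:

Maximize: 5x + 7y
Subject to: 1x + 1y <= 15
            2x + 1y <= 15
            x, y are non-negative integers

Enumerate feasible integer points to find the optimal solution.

Constraint 1: 1x + 1y <= 15
Constraint 2: 2x + 1y <= 15
Feasible x range (need y >= 0): 0 <= x <= min(15/1, 15/2) => x in {0, ..., 7}.
Enumerate feasible integer points row by row (the coefficient of y is 7 > 0, so for each x the largest feasible y gives the best value):
  x = 0: y <= min((15 - 1*0)/1, (15 - 2*0)/1) => y in {0, ..., 15}; best 5*0 + 7*15 = 105
  x = 1: y <= min((15 - 1*1)/1, (15 - 2*1)/1) => y in {0, ..., 13}; best 5*1 + 7*13 = 96
  x = 2: y <= min((15 - 1*2)/1, (15 - 2*2)/1) => y in {0, ..., 11}; best 5*2 + 7*11 = 87
  x = 3: y <= min((15 - 1*3)/1, (15 - 2*3)/1) => y in {0, ..., 9}; best 5*3 + 7*9 = 78
  x = 4: y <= min((15 - 1*4)/1, (15 - 2*4)/1) => y in {0, ..., 7}; best 5*4 + 7*7 = 69
  x = 5: y <= min((15 - 1*5)/1, (15 - 2*5)/1) => y in {0, ..., 5}; best 5*5 + 7*5 = 60
  x = 6: y <= min((15 - 1*6)/1, (15 - 2*6)/1) => y in {0, ..., 3}; best 5*6 + 7*3 = 51
  x = 7: y <= min((15 - 1*7)/1, (15 - 2*7)/1) => y in {0, ..., 1}; best 5*7 + 7*1 = 42
The maximum 5x + 7y = 105 is achieved at x = 0, y = 15.
Check: 1*0 + 1*15 = 15 <= 15 and 2*0 + 1*15 = 15 <= 15.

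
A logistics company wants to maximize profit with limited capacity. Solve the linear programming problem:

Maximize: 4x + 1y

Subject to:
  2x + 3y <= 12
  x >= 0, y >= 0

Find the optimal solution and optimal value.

The feasible region has vertices at [(0, 0), (6, 0), (0, 4)].
Checking objective 4x + 1y at each vertex:
  (0, 0): 4*0 + 1*0 = 0
  (6, 0): 4*6 + 1*0 = 24
  (0, 4): 4*0 + 1*4 = 4
Maximum is 24 at (6, 0).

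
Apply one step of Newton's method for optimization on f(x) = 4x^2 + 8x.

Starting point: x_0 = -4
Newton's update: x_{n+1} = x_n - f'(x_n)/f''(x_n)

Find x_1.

f(x) = 4x^2 + 8x
f'(x) = 8x + (8), f''(x) = 8
Newton step: x_1 = x_0 - f'(x_0)/f''(x_0)
f'(-4) = -24
x_1 = -4 - -24/8 = -1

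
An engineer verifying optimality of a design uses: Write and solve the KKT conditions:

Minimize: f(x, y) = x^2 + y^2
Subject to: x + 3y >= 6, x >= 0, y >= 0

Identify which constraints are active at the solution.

KKT conditions for min x^2 + y^2 s.t. 1x + 3y >= 6, x >= 0, y >= 0:
Stationarity: 2x = mu*1 + mu_x, 2y = mu*3 + mu_y, with mu, mu_x, mu_y >= 0
Complementary slackness: mu*(x + 3y - 6) = 0, mu_x*x = 0, mu_y*y = 0
(0, 0) is infeasible (1*0 + 3*0 < 6), so if mu = 0 stationarity would force x = mu_x/2 >= 0, y = mu_y/2 >= 0 with mu_x*x = mu_y*y = 0, i.e. x = y = 0: contradiction. Hence mu > 0 and x + 3y = 6 is active.
Try x > 0, y > 0 (so mu_x = mu_y = 0): x = 1*mu/2, y = 3*mu/2
Substitute: 1*(1*mu/2) + 3*(3*mu/2) = 6
  mu*10/2 = 6 => mu = 6/5
x* = 3/5 > 0, y* = 9/5 > 0, consistent with mu_x = mu_y = 0.
f is convex and the constraints are linear, so this KKT point is the global minimum.
f* = 18/5
Active constraints: x + 3y >= 6 (holds with equality, mu = 6/5 > 0); x >= 0 and y >= 0 are inactive (mu_x = mu_y = 0).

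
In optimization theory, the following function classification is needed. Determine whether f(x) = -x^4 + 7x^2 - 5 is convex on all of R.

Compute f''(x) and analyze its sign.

f(x) = -x^4 + 7x^2 - 5
f'(x) = -4x^3 + 14x
f''(x) = -12x^2 + 14
f''(x) = -12x^2 + 14 -> -inf as |x| -> inf
Therefore, f is not globally convex on R.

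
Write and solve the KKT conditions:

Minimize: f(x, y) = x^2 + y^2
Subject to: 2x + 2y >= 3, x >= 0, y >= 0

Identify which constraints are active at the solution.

KKT conditions for min x^2 + y^2 s.t. 2x + 2y >= 3, x >= 0, y >= 0:
Stationarity: 2x = mu*2 + mu_x, 2y = mu*2 + mu_y, with mu, mu_x, mu_y >= 0
Complementary slackness: mu*(2x + 2y - 3) = 0, mu_x*x = 0, mu_y*y = 0
(0, 0) is infeasible (2*0 + 2*0 < 3), so if mu = 0 stationarity would force x = mu_x/2 >= 0, y = mu_y/2 >= 0 with mu_x*x = mu_y*y = 0, i.e. x = y = 0: contradiction. Hence mu > 0 and 2x + 2y = 3 is active.
Try x > 0, y > 0 (so mu_x = mu_y = 0): x = 2*mu/2, y = 2*mu/2
Substitute: 2*(2*mu/2) + 2*(2*mu/2) = 3
  mu*8/2 = 3 => mu = 3/4
x* = 3/4 > 0, y* = 3/4 > 0, consistent with mu_x = mu_y = 0.
f is convex and the constraints are linear, so this KKT point is the global minimum.
f* = 9/8
Active constraints: 2x + 2y >= 3 (holds with equality, mu = 3/4 > 0); x >= 0 and y >= 0 are inactive (mu_x = mu_y = 0).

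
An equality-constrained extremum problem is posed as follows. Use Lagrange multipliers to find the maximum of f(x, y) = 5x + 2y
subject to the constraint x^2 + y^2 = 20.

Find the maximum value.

Set up Lagrange conditions: grad f = lambda * grad g
  5 = 2*lambda*x
  2 = 2*lambda*y
From these: x/y = 5/2, so x = 5t, y = 2t for some t.
Substitute into constraint: (5t)^2 + (2t)^2 = 20
  t^2 * 29 = 20
  t = sqrt(20/29)
Maximum = 5*x + 2*y = (5^2 + 2^2)*t = 29 * sqrt(20/29) = sqrt(580)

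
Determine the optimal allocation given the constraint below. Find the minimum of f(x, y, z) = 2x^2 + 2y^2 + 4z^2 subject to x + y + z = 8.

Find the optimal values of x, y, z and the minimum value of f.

Using Lagrange multipliers on f = 2x^2 + 2y^2 + 4z^2 with constraint x + y + z = 8:
Conditions: 2*2*x = lambda, 2*2*y = lambda, 2*4*z = lambda
So x = lambda/4, y = lambda/4, z = lambda/8
Substituting into constraint: lambda * (5/8) = 8
lambda = 64/5
x = 16/5, y = 16/5, z = 8/5
Minimum value = 256/5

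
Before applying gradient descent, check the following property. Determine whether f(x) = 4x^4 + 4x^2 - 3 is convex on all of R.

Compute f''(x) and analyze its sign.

f(x) = 4x^4 + 4x^2 - 3
f'(x) = 16x^3 + 8x
f''(x) = 48x^2 + 8
f''(x) = 48x^2 + 8 >= 8 > 0 for all x
Therefore, f is convex on R.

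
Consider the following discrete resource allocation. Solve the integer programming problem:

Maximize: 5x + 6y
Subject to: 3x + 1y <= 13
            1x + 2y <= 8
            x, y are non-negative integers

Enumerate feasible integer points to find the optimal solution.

Constraint 1: 3x + 1y <= 13
Constraint 2: 1x + 2y <= 8
Feasible x range (need y >= 0): 0 <= x <= min(13/3, 8/1) => x in {0, ..., 4}.
Enumerate feasible integer points row by row (the coefficient of y is 6 > 0, so for each x the largest feasible y gives the best value):
  x = 0: y <= min((13 - 3*0)/1, (8 - 1*0)/2) => y in {0, ..., 4}; best 5*0 + 6*4 = 24
  x = 1: y <= min((13 - 3*1)/1, (8 - 1*1)/2) => y in {0, ..., 3}; best 5*1 + 6*3 = 23
  x = 2: y <= min((13 - 3*2)/1, (8 - 1*2)/2) => y in {0, ..., 3}; best 5*2 + 6*3 = 28
  x = 3: y <= min((13 - 3*3)/1, (8 - 1*3)/2) => y in {0, ..., 2}; best 5*3 + 6*2 = 27
  x = 4: y <= min((13 - 3*4)/1, (8 - 1*4)/2) => y in {0, ..., 1}; best 5*4 + 6*1 = 26
The maximum 5x + 6y = 28 is achieved at x = 2, y = 3.
Check: 3*2 + 1*3 = 9 <= 13 and 1*2 + 2*3 = 8 <= 8.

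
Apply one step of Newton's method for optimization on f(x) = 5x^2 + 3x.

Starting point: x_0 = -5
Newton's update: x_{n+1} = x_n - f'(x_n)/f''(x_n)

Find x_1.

f(x) = 5x^2 + 3x
f'(x) = 10x + (3), f''(x) = 10
Newton step: x_1 = x_0 - f'(x_0)/f''(x_0)
f'(-5) = -47
x_1 = -5 - -47/10 = -3/10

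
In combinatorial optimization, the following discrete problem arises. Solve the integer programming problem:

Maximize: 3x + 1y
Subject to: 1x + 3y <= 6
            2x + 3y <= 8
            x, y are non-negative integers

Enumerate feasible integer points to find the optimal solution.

Constraint 1: 1x + 3y <= 6
Constraint 2: 2x + 3y <= 8
Feasible x range (need y >= 0): 0 <= x <= min(6/1, 8/2) => x in {0, ..., 4}.
Enumerate feasible integer points row by row (the coefficient of y is 1 > 0, so for each x the largest feasible y gives the best value):
  x = 0: y <= min((6 - 1*0)/3, (8 - 2*0)/3) => y in {0, ..., 2}; best 3*0 + 1*2 = 2
  x = 1: y <= min((6 - 1*1)/3, (8 - 2*1)/3) => y in {0, ..., 1}; best 3*1 + 1*1 = 4
  x = 2: y <= min((6 - 1*2)/3, (8 - 2*2)/3) => y in {0, ..., 1}; best 3*2 + 1*1 = 7
  x = 3: y <= min((6 - 1*3)/3, (8 - 2*3)/3) => y in {0}; best 3*3 + 1*0 = 9
  x = 4: y <= min((6 - 1*4)/3, (8 - 2*4)/3) => y in {0}; best 3*4 + 1*0 = 12
The maximum 3x + 1y = 12 is achieved at x = 4, y = 0.
Check: 1*4 + 3*0 = 4 <= 6 and 2*4 + 3*0 = 8 <= 8.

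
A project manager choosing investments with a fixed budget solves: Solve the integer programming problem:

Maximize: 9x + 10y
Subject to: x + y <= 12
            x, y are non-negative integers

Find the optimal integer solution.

Objective: 9x + 10y, constraint: x + y <= 12
Coefficient of y is 10 > coefficient of x is 9, so allocate the entire budget to y.
Optimal: x = 0, y = 12, value = 120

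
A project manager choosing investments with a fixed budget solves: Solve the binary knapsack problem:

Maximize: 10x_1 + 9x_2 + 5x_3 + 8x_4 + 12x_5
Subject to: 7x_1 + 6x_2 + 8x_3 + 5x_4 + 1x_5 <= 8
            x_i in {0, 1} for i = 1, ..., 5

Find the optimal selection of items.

Items: item 1 (v=10, w=7), item 2 (v=9, w=6), item 3 (v=5, w=8), item 4 (v=8, w=5), item 5 (v=12, w=1)
Capacity: 8
Checking all 32 subsets (w = total weight, v = total value):
  {}: w = 0, v = 0
  {1}: w = 7, v = 10
  {2}: w = 6, v = 9
  {3}: w = 8, v = 5
  {4}: w = 5, v = 8
  {5}: w = 1, v = 12
  {1, 2}: w = 13 > 8, infeasible
  {1, 3}: w = 15 > 8, infeasible
  {1, 4}: w = 12 > 8, infeasible
  {1, 5}: w = 8, v = 22
  {2, 3}: w = 14 > 8, infeasible
  {2, 4}: w = 11 > 8, infeasible
  {2, 5}: w = 7, v = 21
  {3, 4}: w = 13 > 8, infeasible
  {3, 5}: w = 9 > 8, infeasible
  {4, 5}: w = 6, v = 20
  {1, 2, 3}: w = 21 > 8, infeasible
  {1, 2, 4}: w = 18 > 8, infeasible
  {1, 2, 5}: w = 14 > 8, infeasible
  {1, 3, 4}: w = 20 > 8, infeasible
  {1, 3, 5}: w = 16 > 8, infeasible
  {1, 4, 5}: w = 13 > 8, infeasible
  {2, 3, 4}: w = 19 > 8, infeasible
  {2, 3, 5}: w = 15 > 8, infeasible
  {2, 4, 5}: w = 12 > 8, infeasible
  {3, 4, 5}: w = 14 > 8, infeasible
  {1, 2, 3, 4}: w = 26 > 8, infeasible
  {1, 2, 3, 5}: w = 22 > 8, infeasible
  {1, 2, 4, 5}: w = 19 > 8, infeasible
  {1, 3, 4, 5}: w = 21 > 8, infeasible
  {2, 3, 4, 5}: w = 20 > 8, infeasible
  {1, 2, 3, 4, 5}: w = 27 > 8, infeasible
Best feasible subset: items [1, 5]
Total weight: 8 <= 8, total value: 22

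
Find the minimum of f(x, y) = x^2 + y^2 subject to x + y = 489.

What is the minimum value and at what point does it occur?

Substitute y = 489 - x into f(x,y) = x^2 + y^2:
g(x) = x^2 + (489 - x)^2 = 2x^2 - 978x + 239121
g'(x) = 4x - 978 = 0  =>  x = 489/2
y = 489 - 489/2 = 489/2
Minimum value = (489/2)^2 + (489/2)^2 = 239121/2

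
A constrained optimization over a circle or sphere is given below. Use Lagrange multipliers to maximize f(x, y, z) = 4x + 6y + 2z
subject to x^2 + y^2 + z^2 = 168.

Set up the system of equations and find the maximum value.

Lagrange conditions: 4 = 2*lambda*x, 6 = 2*lambda*y, 2 = 2*lambda*z
So x:4 = y:6 = z:2, i.e. x = 4t, y = 6t, z = 2t
Constraint: t^2*(4^2 + 6^2 + 2^2) = 168
  t^2 * 56 = 168  =>  t = sqrt(3)
Maximum = 4*4t + 6*6t + 2*2t = 56*sqrt(3) = sqrt(9408)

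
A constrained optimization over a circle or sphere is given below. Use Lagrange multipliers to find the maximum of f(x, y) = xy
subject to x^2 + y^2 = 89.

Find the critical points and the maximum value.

Lagrange conditions: y = 2*lambda*x and x = 2*lambda*y
If x = 0 then y = 0, violating the constraint, so x, y != 0.
Dividing: y/x = x/y => x^2 = y^2 => y = x or y = -x
Constraint: 2x^2 = 89 => x^2 = 89/2 => x = +/-sqrt(89/2)
Critical points: (sqrt(89/2), sqrt(89/2)), (-sqrt(89/2), -sqrt(89/2)), (sqrt(89/2), -sqrt(89/2)), (-sqrt(89/2), sqrt(89/2))
  y = x:  xy = x^2 = 89/2  at (sqrt(89/2), sqrt(89/2)) and (-sqrt(89/2), -sqrt(89/2))
  y = -x: xy = -x^2 = -89/2 at (sqrt(89/2), -sqrt(89/2)) and (-sqrt(89/2), sqrt(89/2))
Maximum xy = 89/2 at (sqrt(89/2), sqrt(89/2)) and (-sqrt(89/2), -sqrt(89/2))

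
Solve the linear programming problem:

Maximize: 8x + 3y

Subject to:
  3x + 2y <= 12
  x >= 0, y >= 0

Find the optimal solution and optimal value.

The feasible region has vertices at [(0, 0), (4, 0), (0, 6)].
Checking objective 8x + 3y at each vertex:
  (0, 0): 8*0 + 3*0 = 0
  (4, 0): 8*4 + 3*0 = 32
  (0, 6): 8*0 + 3*6 = 18
Maximum is 32 at (4, 0).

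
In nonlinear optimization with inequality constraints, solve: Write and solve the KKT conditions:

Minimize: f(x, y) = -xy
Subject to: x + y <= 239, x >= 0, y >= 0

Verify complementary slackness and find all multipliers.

Problem: min -xy s.t. x + y <= 239 (multiplier lambda), x >= 0 (mu_x), y >= 0 (mu_y)
KKT stationarity: -y + lambda - mu_x = 0, -x + lambda - mu_y = 0, with lambda, mu_x, mu_y >= 0
Complementary slackness: lambda*(x + y - 239) = 0, mu_x*x = 0, mu_y*y = 0
If lambda = 0: y = -mu_x <= 0 and x = -mu_y <= 0 force x = y = 0 with f = 0; but x = y = 239/2 is feasible with f = -57121/4 < 0, so this is not the minimum. Hence lambda > 0 and x + y = 239.
Try x > 0, y > 0 (so mu_x = mu_y = 0): y = lambda, x = lambda => x = y = lambda
x + y = 239 => 2*lambda = 239 => lambda = 239/2
x* = y* = 239/2 > 0, consistent with mu_x = mu_y = 0.
(Any feasible point with x = 0 or y = 0 has f = 0 > -57121/4, so the minimum is not on those boundaries.)
min(-xy) = -57121/4 (i.e. max xy = 57121/4)
Multipliers: lambda = 239/2, mu_x = 0, mu_y = 0
Complementary slackness: lambda*(x + y - 239) = 239/2*(239/2 + 239/2 - 239) = 0, mu_x*x = 0*239/2 = 0, mu_y*y = 0*239/2 = 0. Satisfied.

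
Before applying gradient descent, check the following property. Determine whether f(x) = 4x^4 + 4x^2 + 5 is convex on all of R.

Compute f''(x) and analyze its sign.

f(x) = 4x^4 + 4x^2 + 5
f'(x) = 16x^3 + 8x
f''(x) = 48x^2 + 8
f''(x) = 48x^2 + 8 >= 8 > 0 for all x
Therefore, f is convex on R.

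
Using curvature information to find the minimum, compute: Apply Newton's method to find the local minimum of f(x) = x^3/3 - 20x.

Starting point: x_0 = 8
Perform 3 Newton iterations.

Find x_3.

f(x) = x^3/3 - 20x
f'(x) = x^2 - 20, f''(x) = 2x
Newton update: x_{n+1} = x_n - (x_n^2 - 20)/(2*x_n)
Step 1: x_0 = 8, f'=44, f''=16, x_1 = 21/4
Step 2: x_1 = 21/4, f'=121/16, f''=21/2, x_2 = 761/168
Step 3: x_2 = 761/168, f'=14641/28224, f''=761/84, x_3 = 1143601/255696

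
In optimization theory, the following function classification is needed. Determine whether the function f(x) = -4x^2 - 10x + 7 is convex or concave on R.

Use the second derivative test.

f(x) = -4x^2 - 10x + 7
f'(x) = -8x - 10
f''(x) = -8
Since f''(x) = -8 < 0 for all x, f is concave on R.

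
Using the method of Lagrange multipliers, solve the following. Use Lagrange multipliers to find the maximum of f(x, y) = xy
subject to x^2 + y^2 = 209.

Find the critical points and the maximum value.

Lagrange conditions: y = 2*lambda*x and x = 2*lambda*y
If x = 0 then y = 0, violating the constraint, so x, y != 0.
Dividing: y/x = x/y => x^2 = y^2 => y = x or y = -x
Constraint: 2x^2 = 209 => x^2 = 209/2 => x = +/-sqrt(209/2)
Critical points: (sqrt(209/2), sqrt(209/2)), (-sqrt(209/2), -sqrt(209/2)), (sqrt(209/2), -sqrt(209/2)), (-sqrt(209/2), sqrt(209/2))
  y = x:  xy = x^2 = 209/2  at (sqrt(209/2), sqrt(209/2)) and (-sqrt(209/2), -sqrt(209/2))
  y = -x: xy = -x^2 = -209/2 at (sqrt(209/2), -sqrt(209/2)) and (-sqrt(209/2), sqrt(209/2))
Maximum xy = 209/2 at (sqrt(209/2), sqrt(209/2)) and (-sqrt(209/2), -sqrt(209/2))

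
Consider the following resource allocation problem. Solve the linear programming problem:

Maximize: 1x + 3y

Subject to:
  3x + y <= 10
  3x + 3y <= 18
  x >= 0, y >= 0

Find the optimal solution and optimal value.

Feasible vertices: (0, 0), (0, 6), (2, 4), (10/3, 0)
Objective 1x + 3y at each:
  (0, 0): 0
  (0, 6): 18
  (2, 4): 14
  (10/3, 0): 10/3
Maximum is 18 at (0, 6).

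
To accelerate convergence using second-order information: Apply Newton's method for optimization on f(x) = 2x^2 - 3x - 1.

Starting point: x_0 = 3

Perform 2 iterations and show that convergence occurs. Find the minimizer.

f(x) = 2x^2 - 3x - 1, f'(x) = 4x + (-3), f''(x) = 4
Step 1: f'(3) = 9, x_1 = 3 - 9/4 = 3/4
Step 2: f'(3/4) = 0, x_2 = 3/4 (converged)
Newton's method converges in 1 step for quadratics.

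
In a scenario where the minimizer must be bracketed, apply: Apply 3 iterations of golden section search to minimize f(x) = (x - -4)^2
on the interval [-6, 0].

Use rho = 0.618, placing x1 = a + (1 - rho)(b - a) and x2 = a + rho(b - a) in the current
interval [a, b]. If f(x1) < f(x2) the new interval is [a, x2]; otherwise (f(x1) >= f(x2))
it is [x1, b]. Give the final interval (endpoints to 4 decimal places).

Golden section search for min of f(x) = (x - -4)^2 on [-6, 0].
Each step: x1 = a + (1 - rho)(b - a), x2 = a + rho(b - a); if f(x1) < f(x2) keep [a, x2], otherwise keep [x1, b].
Step 1: [-6.0000, 0.0000], x1=-3.7080 (f=0.0853), x2=-2.2920 (f=2.9173); f(x1) < f(x2) => keep [-6.0000, -2.2920]
Step 2: [-6.0000, -2.2920], x1=-4.5835 (f=0.3405), x2=-3.7085 (f=0.0850); f(x1) > f(x2) => keep [-4.5835, -2.2920]
Step 3: [-4.5835, -2.2920], x1=-3.7082 (f=0.0852), x2=-3.1674 (f=0.6933); f(x1) < f(x2) => keep [-4.5835, -3.1674]
Final interval: [-4.5835, -3.1674]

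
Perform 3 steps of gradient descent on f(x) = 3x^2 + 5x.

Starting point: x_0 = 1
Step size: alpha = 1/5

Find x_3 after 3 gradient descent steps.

f(x) = 3x^2 + 5x, f'(x) = 6x + (5)
Step 1: f'(1) = 11, x_1 = 1 - 1/5 * 11 = -6/5
Step 2: f'(-6/5) = -11/5, x_2 = -6/5 - 1/5 * -11/5 = -19/25
Step 3: f'(-19/25) = 11/25, x_3 = -19/25 - 1/5 * 11/25 = -106/125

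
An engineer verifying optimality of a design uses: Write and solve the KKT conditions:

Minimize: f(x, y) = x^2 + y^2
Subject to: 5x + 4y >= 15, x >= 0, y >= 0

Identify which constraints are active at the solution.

KKT conditions for min x^2 + y^2 s.t. 5x + 4y >= 15, x >= 0, y >= 0:
Stationarity: 2x = mu*5 + mu_x, 2y = mu*4 + mu_y, with mu, mu_x, mu_y >= 0
Complementary slackness: mu*(5x + 4y - 15) = 0, mu_x*x = 0, mu_y*y = 0
(0, 0) is infeasible (5*0 + 4*0 < 15), so if mu = 0 stationarity would force x = mu_x/2 >= 0, y = mu_y/2 >= 0 with mu_x*x = mu_y*y = 0, i.e. x = y = 0: contradiction. Hence mu > 0 and 5x + 4y = 15 is active.
Try x > 0, y > 0 (so mu_x = mu_y = 0): x = 5*mu/2, y = 4*mu/2
Substitute: 5*(5*mu/2) + 4*(4*mu/2) = 15
  mu*41/2 = 15 => mu = 30/41
x* = 75/41 > 0, y* = 60/41 > 0, consistent with mu_x = mu_y = 0.
f is convex and the constraints are linear, so this KKT point is the global minimum.
f* = 225/41
Active constraints: 5x + 4y >= 15 (holds with equality, mu = 30/41 > 0); x >= 0 and y >= 0 are inactive (mu_x = mu_y = 0).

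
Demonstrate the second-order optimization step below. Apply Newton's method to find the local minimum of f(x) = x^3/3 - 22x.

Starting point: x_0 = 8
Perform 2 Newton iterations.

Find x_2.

f(x) = x^3/3 - 22x
f'(x) = x^2 - 22, f''(x) = 2x
Newton update: x_{n+1} = x_n - (x_n^2 - 22)/(2*x_n)
Step 1: x_0 = 8, f'=42, f''=16, x_1 = 43/8
Step 2: x_1 = 43/8, f'=441/64, f''=43/4, x_2 = 3257/688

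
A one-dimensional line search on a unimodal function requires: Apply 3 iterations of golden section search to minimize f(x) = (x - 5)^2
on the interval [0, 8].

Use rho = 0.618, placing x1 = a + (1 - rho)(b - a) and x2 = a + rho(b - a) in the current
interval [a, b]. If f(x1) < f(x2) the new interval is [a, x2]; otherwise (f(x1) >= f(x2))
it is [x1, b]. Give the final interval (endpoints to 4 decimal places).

Golden section search for min of f(x) = (x - 5)^2 on [0, 8].
Each step: x1 = a + (1 - rho)(b - a), x2 = a + rho(b - a); if f(x1) < f(x2) keep [a, x2], otherwise keep [x1, b].
Step 1: [0.0000, 8.0000], x1=3.0560 (f=3.7791), x2=4.9440 (f=0.0031); f(x1) > f(x2) => keep [3.0560, 8.0000]
Step 2: [3.0560, 8.0000], x1=4.9446 (f=0.0031), x2=6.1114 (f=1.2352); f(x1) < f(x2) => keep [3.0560, 6.1114]
Step 3: [3.0560, 6.1114], x1=4.2232 (f=0.6035), x2=4.9442 (f=0.0031); f(x1) > f(x2) => keep [4.2232, 6.1114]
Final interval: [4.2232, 6.1114]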